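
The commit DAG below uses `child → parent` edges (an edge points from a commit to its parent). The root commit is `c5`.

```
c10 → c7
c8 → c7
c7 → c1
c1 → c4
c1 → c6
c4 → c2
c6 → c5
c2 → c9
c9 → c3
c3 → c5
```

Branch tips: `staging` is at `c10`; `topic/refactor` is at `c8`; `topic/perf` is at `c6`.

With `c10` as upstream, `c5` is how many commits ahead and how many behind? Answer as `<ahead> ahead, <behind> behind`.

Reachable from c5: {c5}.
Reachable from c10: {c1, c10, c2, c3, c4, c5, c6, c7, c9}.
Only in c5's history (ahead): {} — 0.
Only in c10's history (behind): {c1, c10, c2, c3, c4, c6, c7, c9} — 8.

0 ahead, 8 behind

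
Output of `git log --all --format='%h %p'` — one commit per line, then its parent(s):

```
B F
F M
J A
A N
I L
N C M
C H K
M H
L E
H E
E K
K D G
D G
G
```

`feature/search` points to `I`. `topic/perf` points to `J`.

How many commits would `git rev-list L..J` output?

Reachable from J: {A, C, D, E, G, H, J, K, M, N}.
Reachable from L: {D, E, G, K, L}.
In J's history but not L's: {A, C, H, J, M, N} — 6 commits.

6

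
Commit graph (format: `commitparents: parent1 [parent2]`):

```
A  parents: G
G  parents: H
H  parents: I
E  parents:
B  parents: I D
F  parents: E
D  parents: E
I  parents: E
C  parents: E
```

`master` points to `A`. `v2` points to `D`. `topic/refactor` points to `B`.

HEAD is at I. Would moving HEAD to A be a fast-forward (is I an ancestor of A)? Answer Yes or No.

A fast-forward from I to A is possible iff I is an ancestor of A.
Ancestors of A: {A, E, G, H, I}.
I is among them, so fast-forward is possible.

Yes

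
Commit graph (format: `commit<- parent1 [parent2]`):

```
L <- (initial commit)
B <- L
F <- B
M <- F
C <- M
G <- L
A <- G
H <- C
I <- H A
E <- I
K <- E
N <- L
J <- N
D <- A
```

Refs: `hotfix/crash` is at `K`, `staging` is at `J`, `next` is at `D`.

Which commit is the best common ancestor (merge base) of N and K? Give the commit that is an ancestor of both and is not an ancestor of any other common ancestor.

Ancestors of N: {L, N}.
Ancestors of K: {A, B, C, E, F, G, H, I, K, L, M}.
Common ancestors: {L}.
The only common ancestor is L, so it is the merge base.

L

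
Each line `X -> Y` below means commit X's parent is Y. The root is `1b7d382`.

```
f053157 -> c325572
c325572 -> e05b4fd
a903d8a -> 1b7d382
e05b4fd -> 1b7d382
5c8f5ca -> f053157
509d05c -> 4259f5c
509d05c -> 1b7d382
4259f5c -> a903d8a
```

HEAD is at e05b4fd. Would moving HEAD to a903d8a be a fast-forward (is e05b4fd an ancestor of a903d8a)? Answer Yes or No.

No

A fast-forward from e05b4fd to a903d8a is possible iff e05b4fd is an ancestor of a903d8a.
Ancestors of a903d8a: {1b7d382, a903d8a}.
e05b4fd is not among them, so fast-forward is not possible.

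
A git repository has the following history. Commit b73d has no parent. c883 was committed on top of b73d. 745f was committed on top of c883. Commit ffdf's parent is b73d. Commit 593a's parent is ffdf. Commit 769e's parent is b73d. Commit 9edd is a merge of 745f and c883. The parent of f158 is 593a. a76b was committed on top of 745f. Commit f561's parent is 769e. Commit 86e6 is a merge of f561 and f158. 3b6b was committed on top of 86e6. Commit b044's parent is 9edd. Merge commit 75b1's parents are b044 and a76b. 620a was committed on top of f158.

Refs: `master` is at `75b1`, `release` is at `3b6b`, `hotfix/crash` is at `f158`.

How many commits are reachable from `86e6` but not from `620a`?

3

Reachable from 86e6: {593a, 769e, 86e6, b73d, f158, f561, ffdf}.
Reachable from 620a: {593a, 620a, b73d, f158, ffdf}.
In 86e6's history but not 620a's: {769e, 86e6, f561} — 3 commits.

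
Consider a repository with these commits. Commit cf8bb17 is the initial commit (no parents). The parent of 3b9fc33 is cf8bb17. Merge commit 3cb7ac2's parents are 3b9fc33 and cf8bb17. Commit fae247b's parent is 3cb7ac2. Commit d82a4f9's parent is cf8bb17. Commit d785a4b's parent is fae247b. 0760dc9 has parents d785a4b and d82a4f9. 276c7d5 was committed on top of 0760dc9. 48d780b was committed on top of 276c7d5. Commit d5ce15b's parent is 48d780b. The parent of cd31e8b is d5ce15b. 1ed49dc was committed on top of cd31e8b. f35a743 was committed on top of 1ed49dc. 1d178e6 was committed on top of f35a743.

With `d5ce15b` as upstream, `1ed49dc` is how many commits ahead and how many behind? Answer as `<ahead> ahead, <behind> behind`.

Reachable from 1ed49dc: {0760dc9, 1ed49dc, 276c7d5, 3b9fc33, 3cb7ac2, 48d780b, cd31e8b, cf8bb17, d5ce15b, d785a4b, d82a4f9, fae247b}.
Reachable from d5ce15b: {0760dc9, 276c7d5, 3b9fc33, 3cb7ac2, 48d780b, cf8bb17, d5ce15b, d785a4b, d82a4f9, fae247b}.
Only in 1ed49dc's history (ahead): {1ed49dc, cd31e8b} — 2.
Only in d5ce15b's history (behind): {} — 0.

2 ahead, 0 behind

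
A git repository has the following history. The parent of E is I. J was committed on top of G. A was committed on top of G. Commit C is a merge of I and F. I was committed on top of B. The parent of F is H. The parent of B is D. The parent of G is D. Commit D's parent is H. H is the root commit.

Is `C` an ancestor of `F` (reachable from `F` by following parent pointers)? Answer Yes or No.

Ancestors of F: {F, H}.
C is not in that set, so it is not an ancestor of F.

No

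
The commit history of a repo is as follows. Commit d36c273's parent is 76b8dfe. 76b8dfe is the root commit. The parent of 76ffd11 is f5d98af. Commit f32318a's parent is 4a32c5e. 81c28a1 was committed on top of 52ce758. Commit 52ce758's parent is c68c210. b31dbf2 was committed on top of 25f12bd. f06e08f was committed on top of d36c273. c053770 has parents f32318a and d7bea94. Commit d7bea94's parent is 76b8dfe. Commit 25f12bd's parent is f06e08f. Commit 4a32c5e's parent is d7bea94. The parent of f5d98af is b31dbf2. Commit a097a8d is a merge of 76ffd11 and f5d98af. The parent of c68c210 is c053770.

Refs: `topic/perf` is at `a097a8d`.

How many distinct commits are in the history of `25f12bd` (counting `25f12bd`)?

4

Walking parent pointers from 25f12bd: reachable set = {25f12bd, 76b8dfe, d36c273, f06e08f}.
That is 4 commits.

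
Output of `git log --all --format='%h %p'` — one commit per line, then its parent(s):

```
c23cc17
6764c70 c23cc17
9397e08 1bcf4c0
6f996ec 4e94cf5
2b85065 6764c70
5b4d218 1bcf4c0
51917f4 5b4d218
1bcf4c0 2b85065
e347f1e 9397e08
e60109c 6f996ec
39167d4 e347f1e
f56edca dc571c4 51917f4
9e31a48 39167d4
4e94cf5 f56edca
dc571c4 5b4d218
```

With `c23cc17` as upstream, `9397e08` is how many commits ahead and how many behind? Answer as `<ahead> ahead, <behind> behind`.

4 ahead, 0 behind

Reachable from 9397e08: {1bcf4c0, 2b85065, 6764c70, 9397e08, c23cc17}.
Reachable from c23cc17: {c23cc17}.
Only in 9397e08's history (ahead): {1bcf4c0, 2b85065, 6764c70, 9397e08} — 4.
Only in c23cc17's history (behind): {} — 0.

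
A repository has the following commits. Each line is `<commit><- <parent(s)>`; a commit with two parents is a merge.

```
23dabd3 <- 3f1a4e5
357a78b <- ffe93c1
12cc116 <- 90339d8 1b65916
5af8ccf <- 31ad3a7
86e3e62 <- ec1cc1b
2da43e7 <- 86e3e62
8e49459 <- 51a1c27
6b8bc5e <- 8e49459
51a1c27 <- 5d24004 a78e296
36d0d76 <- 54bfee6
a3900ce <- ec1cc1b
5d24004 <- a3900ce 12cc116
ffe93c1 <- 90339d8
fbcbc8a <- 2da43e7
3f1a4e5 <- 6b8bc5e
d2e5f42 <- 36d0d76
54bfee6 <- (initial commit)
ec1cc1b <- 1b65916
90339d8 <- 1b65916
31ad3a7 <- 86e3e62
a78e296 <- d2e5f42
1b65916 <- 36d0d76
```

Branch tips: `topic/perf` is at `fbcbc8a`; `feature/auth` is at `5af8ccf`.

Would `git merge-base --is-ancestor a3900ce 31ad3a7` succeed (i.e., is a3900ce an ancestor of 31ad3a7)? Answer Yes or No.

No

Ancestors of 31ad3a7: {1b65916, 31ad3a7, 36d0d76, 54bfee6, 86e3e62, ec1cc1b}.
a3900ce is not in that set, so it is not an ancestor of 31ad3a7.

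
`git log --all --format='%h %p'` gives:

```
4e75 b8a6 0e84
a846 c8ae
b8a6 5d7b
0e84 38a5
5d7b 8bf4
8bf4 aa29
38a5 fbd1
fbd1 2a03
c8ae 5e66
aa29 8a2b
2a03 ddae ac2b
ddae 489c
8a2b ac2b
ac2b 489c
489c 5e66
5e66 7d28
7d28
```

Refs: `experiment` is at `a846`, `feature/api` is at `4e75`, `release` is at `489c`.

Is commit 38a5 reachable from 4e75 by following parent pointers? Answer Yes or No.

Ancestors of 4e75 (commits reachable by following parents): {0e84, 2a03, 38a5, 489c, 4e75, 5d7b, 5e66, 7d28, 8a2b, 8bf4, aa29, ac2b, b8a6, ddae, fbd1}.
38a5 is in that set, so it is an ancestor of 4e75.

Yes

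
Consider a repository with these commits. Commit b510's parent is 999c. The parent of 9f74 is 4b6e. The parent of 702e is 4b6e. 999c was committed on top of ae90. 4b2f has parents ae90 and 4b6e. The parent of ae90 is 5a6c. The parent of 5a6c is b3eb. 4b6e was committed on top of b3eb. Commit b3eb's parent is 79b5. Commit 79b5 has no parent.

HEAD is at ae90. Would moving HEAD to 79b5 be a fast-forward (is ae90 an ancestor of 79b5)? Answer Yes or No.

No

A fast-forward from ae90 to 79b5 is possible iff ae90 is an ancestor of 79b5.
Ancestors of 79b5: {79b5}.
ae90 is not among them, so fast-forward is not possible.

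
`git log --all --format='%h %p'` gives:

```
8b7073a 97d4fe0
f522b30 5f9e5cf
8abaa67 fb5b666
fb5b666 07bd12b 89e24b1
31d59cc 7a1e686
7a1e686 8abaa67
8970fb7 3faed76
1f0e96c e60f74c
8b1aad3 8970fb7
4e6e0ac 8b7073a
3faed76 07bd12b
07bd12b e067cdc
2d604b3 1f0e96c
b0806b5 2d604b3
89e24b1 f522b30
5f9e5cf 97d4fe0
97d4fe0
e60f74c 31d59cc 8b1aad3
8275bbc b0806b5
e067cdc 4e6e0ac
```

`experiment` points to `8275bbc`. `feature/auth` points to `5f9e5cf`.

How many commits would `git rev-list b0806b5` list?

Walking parent pointers from b0806b5: reachable set = {07bd12b, 1f0e96c, 2d604b3, 31d59cc, 3faed76, 4e6e0ac, 5f9e5cf, 7a1e686, 8970fb7, 89e24b1, 8abaa67, 8b1aad3, 8b7073a, 97d4fe0, b0806b5, e067cdc, e60f74c, f522b30, fb5b666}.
That is 19 commits.

19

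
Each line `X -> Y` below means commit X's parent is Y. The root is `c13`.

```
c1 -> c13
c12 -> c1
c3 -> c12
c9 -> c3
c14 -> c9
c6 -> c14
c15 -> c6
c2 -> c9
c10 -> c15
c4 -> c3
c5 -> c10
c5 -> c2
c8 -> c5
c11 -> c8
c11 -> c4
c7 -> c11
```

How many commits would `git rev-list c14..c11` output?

8

Reachable from c11: {c1, c10, c11, c12, c13, c14, c15, c2, c3, c4, c5, c6, c8, c9}.
Reachable from c14: {c1, c12, c13, c14, c3, c9}.
In c11's history but not c14's: {c10, c11, c15, c2, c4, c5, c6, c8} — 8 commits.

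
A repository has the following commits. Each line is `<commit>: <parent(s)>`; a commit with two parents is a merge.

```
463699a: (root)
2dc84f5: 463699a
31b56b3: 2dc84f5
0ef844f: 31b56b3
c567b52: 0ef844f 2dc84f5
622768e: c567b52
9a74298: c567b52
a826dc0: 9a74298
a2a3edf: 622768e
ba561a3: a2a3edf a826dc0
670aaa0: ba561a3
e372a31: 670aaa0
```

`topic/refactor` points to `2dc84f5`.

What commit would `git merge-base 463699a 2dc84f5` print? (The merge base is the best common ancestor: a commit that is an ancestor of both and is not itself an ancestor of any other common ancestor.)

463699a

Ancestors of 463699a: {463699a}.
Ancestors of 2dc84f5: {2dc84f5, 463699a}.
Common ancestors: {463699a}.
The only common ancestor is 463699a, so it is the merge base.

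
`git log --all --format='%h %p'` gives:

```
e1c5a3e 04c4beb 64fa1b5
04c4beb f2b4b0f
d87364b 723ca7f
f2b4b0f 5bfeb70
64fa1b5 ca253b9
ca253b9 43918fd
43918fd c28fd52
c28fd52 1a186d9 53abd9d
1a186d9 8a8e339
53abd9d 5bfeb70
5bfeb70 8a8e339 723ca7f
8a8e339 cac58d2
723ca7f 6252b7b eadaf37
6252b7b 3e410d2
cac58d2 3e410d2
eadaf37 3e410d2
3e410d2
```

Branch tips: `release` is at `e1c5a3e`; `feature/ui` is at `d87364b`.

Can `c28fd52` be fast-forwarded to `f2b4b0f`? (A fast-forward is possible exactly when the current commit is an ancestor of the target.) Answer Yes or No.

A fast-forward from c28fd52 to f2b4b0f is possible iff c28fd52 is an ancestor of f2b4b0f.
Ancestors of f2b4b0f: {3e410d2, 5bfeb70, 6252b7b, 723ca7f, 8a8e339, cac58d2, eadaf37, f2b4b0f}.
c28fd52 is not among them, so fast-forward is not possible.

No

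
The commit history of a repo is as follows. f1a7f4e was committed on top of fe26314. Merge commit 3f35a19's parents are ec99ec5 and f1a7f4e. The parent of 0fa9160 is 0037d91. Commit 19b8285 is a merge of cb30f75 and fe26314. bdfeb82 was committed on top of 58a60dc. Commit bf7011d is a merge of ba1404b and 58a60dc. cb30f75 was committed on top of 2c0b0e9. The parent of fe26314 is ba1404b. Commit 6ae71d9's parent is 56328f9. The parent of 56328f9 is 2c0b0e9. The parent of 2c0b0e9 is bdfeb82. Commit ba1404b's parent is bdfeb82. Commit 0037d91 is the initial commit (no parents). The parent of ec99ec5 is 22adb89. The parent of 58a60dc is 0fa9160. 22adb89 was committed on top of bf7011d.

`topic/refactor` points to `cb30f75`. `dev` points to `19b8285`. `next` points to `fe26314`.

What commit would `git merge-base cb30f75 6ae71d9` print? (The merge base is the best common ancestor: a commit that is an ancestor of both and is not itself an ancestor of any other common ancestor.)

2c0b0e9

Ancestors of cb30f75: {0037d91, 0fa9160, 2c0b0e9, 58a60dc, bdfeb82, cb30f75}.
Ancestors of 6ae71d9: {0037d91, 0fa9160, 2c0b0e9, 56328f9, 58a60dc, 6ae71d9, bdfeb82}.
Common ancestors: {0037d91, 0fa9160, 2c0b0e9, 58a60dc, bdfeb82}.
Among these, 2c0b0e9 is not an ancestor of any other common ancestor — it is the merge base.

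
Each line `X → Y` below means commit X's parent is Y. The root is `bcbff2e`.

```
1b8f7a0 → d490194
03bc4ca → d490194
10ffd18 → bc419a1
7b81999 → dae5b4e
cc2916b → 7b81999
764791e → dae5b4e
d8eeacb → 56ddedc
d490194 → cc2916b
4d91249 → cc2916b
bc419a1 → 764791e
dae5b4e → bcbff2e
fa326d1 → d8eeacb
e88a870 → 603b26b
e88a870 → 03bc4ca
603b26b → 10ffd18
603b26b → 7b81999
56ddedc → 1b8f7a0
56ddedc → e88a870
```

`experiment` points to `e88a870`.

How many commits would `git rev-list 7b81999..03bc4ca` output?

Reachable from 03bc4ca: {03bc4ca, 7b81999, bcbff2e, cc2916b, d490194, dae5b4e}.
Reachable from 7b81999: {7b81999, bcbff2e, dae5b4e}.
In 03bc4ca's history but not 7b81999's: {03bc4ca, cc2916b, d490194} — 3 commits.

3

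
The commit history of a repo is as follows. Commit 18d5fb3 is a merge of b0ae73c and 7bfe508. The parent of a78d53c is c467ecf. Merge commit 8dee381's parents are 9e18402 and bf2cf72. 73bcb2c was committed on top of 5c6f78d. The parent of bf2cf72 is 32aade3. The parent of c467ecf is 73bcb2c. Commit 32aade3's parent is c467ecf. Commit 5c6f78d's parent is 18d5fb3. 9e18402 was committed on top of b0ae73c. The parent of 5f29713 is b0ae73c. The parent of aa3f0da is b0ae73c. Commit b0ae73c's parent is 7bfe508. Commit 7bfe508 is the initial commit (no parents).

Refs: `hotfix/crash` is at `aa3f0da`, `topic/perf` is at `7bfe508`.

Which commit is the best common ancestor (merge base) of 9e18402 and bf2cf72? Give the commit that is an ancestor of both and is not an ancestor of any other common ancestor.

Ancestors of 9e18402: {7bfe508, 9e18402, b0ae73c}.
Ancestors of bf2cf72: {18d5fb3, 32aade3, 5c6f78d, 73bcb2c, 7bfe508, b0ae73c, bf2cf72, c467ecf}.
Common ancestors: {7bfe508, b0ae73c}.
Among these, b0ae73c is not an ancestor of any other common ancestor — it is the merge base.

b0ae73c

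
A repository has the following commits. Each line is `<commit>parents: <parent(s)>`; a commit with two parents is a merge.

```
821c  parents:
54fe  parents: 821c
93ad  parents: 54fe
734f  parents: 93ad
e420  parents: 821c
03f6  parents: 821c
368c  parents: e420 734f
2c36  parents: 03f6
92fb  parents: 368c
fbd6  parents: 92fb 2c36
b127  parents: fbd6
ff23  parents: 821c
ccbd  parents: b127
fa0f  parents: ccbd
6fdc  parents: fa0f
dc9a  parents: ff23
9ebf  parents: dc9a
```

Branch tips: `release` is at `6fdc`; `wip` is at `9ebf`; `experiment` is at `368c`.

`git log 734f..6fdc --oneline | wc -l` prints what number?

10

Reachable from 6fdc: {03f6, 2c36, 368c, 54fe, 6fdc, 734f, 821c, 92fb, 93ad, b127, ccbd, e420, fa0f, fbd6}.
Reachable from 734f: {54fe, 734f, 821c, 93ad}.
In 6fdc's history but not 734f's: {03f6, 2c36, 368c, 6fdc, 92fb, b127, ccbd, e420, fa0f, fbd6} — 10 commits.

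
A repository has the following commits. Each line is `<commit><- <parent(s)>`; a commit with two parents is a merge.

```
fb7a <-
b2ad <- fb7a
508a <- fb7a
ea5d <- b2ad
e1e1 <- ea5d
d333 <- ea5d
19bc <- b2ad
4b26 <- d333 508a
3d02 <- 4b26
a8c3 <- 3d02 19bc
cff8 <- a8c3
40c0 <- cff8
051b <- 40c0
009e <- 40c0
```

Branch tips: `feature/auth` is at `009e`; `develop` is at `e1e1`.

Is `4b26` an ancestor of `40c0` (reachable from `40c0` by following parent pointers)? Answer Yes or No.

Yes

Ancestors of 40c0 (commits reachable by following parents): {19bc, 3d02, 40c0, 4b26, 508a, a8c3, b2ad, cff8, d333, ea5d, fb7a}.
4b26 is in that set, so it is an ancestor of 40c0.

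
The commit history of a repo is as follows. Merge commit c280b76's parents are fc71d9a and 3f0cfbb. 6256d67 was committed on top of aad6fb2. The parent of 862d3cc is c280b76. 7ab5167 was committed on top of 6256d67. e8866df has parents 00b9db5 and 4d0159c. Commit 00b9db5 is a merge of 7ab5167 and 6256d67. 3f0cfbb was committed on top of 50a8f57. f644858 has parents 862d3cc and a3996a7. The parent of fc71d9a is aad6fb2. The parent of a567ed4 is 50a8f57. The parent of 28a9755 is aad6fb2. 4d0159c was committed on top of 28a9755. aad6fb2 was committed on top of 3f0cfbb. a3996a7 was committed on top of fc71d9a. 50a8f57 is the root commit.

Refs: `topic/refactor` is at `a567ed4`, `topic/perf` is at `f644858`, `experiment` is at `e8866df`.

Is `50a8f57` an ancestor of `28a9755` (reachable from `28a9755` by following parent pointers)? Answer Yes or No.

Ancestors of 28a9755 (commits reachable by following parents): {28a9755, 3f0cfbb, 50a8f57, aad6fb2}.
50a8f57 is in that set, so it is an ancestor of 28a9755.

Yes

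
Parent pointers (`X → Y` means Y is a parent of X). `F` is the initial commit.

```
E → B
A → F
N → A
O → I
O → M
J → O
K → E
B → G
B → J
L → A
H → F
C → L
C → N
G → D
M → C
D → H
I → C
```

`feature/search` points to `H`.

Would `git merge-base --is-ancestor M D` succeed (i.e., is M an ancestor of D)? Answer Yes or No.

No

Ancestors of D: {D, F, H}.
M is not in that set, so it is not an ancestor of D.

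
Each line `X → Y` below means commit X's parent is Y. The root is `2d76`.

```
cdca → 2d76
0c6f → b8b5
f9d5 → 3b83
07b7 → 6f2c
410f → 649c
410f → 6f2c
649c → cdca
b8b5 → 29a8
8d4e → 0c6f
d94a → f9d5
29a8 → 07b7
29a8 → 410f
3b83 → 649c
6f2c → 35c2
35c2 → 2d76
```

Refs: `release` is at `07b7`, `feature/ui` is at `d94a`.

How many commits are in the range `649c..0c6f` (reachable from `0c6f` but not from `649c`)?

Reachable from 0c6f: {07b7, 0c6f, 29a8, 2d76, 35c2, 410f, 649c, 6f2c, b8b5, cdca}.
Reachable from 649c: {2d76, 649c, cdca}.
In 0c6f's history but not 649c's: {07b7, 0c6f, 29a8, 35c2, 410f, 6f2c, b8b5} — 7 commits.

7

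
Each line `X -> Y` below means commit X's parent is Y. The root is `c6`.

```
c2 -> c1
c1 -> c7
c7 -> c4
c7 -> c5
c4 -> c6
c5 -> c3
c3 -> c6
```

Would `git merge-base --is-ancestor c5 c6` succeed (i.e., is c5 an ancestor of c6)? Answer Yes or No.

No

Ancestors of c6: {c6}.
c5 is not in that set, so it is not an ancestor of c6.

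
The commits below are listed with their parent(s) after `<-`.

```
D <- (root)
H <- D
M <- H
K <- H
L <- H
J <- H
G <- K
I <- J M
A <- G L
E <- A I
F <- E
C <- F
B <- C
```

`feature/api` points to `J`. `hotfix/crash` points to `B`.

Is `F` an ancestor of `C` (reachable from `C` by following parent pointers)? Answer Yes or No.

Yes

Ancestors of C (commits reachable by following parents): {A, C, D, E, F, G, H, I, J, K, L, M}.
F is in that set, so it is an ancestor of C.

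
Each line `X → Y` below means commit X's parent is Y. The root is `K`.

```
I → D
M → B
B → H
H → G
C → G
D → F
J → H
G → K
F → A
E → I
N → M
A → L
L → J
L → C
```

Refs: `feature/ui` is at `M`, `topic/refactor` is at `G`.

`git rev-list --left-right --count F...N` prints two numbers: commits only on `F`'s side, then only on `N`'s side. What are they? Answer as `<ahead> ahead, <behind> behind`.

Reachable from F: {A, C, F, G, H, J, K, L}.
Reachable from N: {B, G, H, K, M, N}.
Only in F's history (ahead): {A, C, F, J, L} — 5.
Only in N's history (behind): {B, M, N} — 3.

5 ahead, 3 behind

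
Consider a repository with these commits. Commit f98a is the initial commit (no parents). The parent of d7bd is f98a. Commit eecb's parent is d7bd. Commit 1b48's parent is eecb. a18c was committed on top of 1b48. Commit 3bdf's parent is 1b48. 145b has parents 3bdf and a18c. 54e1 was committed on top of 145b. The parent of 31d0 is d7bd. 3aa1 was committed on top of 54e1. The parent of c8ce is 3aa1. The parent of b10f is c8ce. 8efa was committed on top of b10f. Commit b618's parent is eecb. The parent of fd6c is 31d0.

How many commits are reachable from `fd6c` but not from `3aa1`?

2

Reachable from fd6c: {31d0, d7bd, f98a, fd6c}.
Reachable from 3aa1: {145b, 1b48, 3aa1, 3bdf, 54e1, a18c, d7bd, eecb, f98a}.
In fd6c's history but not 3aa1's: {31d0, fd6c} — 2 commits.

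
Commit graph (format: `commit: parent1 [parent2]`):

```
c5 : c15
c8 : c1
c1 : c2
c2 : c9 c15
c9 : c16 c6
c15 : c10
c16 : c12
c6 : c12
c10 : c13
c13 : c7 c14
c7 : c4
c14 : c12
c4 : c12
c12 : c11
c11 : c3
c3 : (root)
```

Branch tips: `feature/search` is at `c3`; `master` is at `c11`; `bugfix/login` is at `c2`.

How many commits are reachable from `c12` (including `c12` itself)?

3

Walking parent pointers from c12: reachable set = {c11, c12, c3}.
That is 3 commits.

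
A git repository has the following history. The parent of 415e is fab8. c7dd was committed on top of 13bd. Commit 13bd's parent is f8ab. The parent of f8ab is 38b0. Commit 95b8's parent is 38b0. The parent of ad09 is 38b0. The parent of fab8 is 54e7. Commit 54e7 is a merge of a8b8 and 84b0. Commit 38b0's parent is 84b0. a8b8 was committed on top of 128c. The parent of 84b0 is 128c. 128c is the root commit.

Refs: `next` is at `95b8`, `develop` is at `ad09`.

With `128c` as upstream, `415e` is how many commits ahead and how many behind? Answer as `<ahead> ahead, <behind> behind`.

5 ahead, 0 behind

Reachable from 415e: {128c, 415e, 54e7, 84b0, a8b8, fab8}.
Reachable from 128c: {128c}.
Only in 415e's history (ahead): {415e, 54e7, 84b0, a8b8, fab8} — 5.
Only in 128c's history (behind): {} — 0.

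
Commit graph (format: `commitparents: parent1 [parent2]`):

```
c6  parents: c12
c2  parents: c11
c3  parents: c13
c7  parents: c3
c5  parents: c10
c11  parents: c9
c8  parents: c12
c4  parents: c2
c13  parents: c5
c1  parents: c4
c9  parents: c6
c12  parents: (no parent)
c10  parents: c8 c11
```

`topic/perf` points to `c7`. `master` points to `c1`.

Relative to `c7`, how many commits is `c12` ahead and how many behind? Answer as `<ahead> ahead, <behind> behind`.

0 ahead, 9 behind

Reachable from c12: {c12}.
Reachable from c7: {c10, c11, c12, c13, c3, c5, c6, c7, c8, c9}.
Only in c12's history (ahead): {} — 0.
Only in c7's history (behind): {c10, c11, c13, c3, c5, c6, c7, c8, c9} — 9.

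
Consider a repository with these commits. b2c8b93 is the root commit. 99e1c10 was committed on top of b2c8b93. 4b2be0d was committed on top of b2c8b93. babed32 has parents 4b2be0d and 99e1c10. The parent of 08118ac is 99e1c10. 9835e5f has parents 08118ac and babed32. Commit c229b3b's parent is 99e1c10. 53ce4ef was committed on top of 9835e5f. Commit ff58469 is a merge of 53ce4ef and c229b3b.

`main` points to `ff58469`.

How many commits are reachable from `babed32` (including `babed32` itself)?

Walking parent pointers from babed32: reachable set = {4b2be0d, 99e1c10, b2c8b93, babed32}.
That is 4 commits.

4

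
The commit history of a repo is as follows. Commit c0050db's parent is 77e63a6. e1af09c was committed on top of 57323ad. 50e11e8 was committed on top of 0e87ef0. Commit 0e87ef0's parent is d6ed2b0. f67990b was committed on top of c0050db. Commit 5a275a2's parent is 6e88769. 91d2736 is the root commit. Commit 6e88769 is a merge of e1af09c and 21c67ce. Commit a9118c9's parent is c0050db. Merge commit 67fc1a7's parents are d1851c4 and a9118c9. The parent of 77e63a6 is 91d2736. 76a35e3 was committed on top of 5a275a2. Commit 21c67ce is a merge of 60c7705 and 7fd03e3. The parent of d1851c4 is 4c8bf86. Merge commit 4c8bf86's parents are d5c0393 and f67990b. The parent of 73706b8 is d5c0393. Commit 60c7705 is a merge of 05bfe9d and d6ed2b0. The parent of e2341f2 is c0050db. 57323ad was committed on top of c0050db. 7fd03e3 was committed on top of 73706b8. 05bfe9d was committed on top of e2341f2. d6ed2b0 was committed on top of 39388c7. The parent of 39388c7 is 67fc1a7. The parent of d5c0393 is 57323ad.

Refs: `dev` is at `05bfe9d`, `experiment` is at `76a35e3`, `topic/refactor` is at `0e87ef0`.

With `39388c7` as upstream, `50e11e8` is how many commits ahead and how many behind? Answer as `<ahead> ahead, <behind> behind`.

3 ahead, 0 behind

Reachable from 50e11e8: {0e87ef0, 39388c7, 4c8bf86, 50e11e8, 57323ad, 67fc1a7, 77e63a6, 91d2736, a9118c9, c0050db, d1851c4, d5c0393, d6ed2b0, f67990b}.
Reachable from 39388c7: {39388c7, 4c8bf86, 57323ad, 67fc1a7, 77e63a6, 91d2736, a9118c9, c0050db, d1851c4, d5c0393, f67990b}.
Only in 50e11e8's history (ahead): {0e87ef0, 50e11e8, d6ed2b0} — 3.
Only in 39388c7's history (behind): {} — 0.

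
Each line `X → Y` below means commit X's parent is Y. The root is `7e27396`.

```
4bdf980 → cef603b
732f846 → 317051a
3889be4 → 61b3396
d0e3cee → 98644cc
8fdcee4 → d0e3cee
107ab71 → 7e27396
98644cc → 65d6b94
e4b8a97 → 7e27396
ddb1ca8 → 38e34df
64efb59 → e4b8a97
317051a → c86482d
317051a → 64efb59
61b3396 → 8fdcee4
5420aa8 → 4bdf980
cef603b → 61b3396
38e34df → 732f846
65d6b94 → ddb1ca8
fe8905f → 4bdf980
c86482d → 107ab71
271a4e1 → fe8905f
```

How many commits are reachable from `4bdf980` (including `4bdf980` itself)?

Walking parent pointers from 4bdf980: reachable set = {107ab71, 317051a, 38e34df, 4bdf980, 61b3396, 64efb59, 65d6b94, 732f846, 7e27396, 8fdcee4, 98644cc, c86482d, cef603b, d0e3cee, ddb1ca8, e4b8a97}.
That is 16 commits.

16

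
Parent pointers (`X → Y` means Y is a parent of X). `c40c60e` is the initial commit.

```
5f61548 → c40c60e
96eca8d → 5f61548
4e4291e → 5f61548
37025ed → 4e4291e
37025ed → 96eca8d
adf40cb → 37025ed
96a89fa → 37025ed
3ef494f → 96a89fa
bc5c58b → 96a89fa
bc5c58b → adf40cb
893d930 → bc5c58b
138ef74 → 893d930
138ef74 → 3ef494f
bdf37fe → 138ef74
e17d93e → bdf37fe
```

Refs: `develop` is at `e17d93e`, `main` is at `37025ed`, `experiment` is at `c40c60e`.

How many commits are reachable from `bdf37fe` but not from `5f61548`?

10

Reachable from bdf37fe: {138ef74, 37025ed, 3ef494f, 4e4291e, 5f61548, 893d930, 96a89fa, 96eca8d, adf40cb, bc5c58b, bdf37fe, c40c60e}.
Reachable from 5f61548: {5f61548, c40c60e}.
In bdf37fe's history but not 5f61548's: {138ef74, 37025ed, 3ef494f, 4e4291e, 893d930, 96a89fa, 96eca8d, adf40cb, bc5c58b, bdf37fe} — 10 commits.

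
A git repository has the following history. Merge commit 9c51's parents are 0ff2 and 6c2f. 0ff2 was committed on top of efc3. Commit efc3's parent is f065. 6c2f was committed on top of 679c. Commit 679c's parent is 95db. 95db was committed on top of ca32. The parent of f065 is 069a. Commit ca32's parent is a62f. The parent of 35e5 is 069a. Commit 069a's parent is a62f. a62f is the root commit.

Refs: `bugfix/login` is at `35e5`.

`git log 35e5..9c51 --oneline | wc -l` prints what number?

Reachable from 9c51: {069a, 0ff2, 679c, 6c2f, 95db, 9c51, a62f, ca32, efc3, f065}.
Reachable from 35e5: {069a, 35e5, a62f}.
In 9c51's history but not 35e5's: {0ff2, 679c, 6c2f, 95db, 9c51, ca32, efc3, f065} — 8 commits.

8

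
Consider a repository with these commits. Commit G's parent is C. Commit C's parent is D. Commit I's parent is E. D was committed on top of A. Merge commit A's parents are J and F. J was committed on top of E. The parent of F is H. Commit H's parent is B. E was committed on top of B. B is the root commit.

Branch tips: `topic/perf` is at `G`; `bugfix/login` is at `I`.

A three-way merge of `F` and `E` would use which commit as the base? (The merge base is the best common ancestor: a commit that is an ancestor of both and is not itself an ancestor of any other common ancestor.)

B

Ancestors of F: {B, F, H}.
Ancestors of E: {B, E}.
Common ancestors: {B}.
The only common ancestor is B, so it is the merge base.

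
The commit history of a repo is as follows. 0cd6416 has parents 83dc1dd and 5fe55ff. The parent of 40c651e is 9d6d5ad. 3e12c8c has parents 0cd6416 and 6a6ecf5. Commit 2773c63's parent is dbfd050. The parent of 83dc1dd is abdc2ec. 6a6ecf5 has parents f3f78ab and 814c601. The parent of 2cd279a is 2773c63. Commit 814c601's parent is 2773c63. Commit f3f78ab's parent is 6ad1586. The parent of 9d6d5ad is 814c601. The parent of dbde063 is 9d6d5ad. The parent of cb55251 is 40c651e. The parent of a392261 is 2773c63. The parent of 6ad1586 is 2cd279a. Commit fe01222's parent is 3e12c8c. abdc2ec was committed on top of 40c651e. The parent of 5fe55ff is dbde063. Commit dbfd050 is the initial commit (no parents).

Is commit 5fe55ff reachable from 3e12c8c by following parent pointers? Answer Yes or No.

Ancestors of 3e12c8c (commits reachable by following parents): {0cd6416, 2773c63, 2cd279a, 3e12c8c, 40c651e, 5fe55ff, 6a6ecf5, 6ad1586, 814c601, 83dc1dd, 9d6d5ad, abdc2ec, dbde063, dbfd050, f3f78ab}.
5fe55ff is in that set, so it is an ancestor of 3e12c8c.

Yes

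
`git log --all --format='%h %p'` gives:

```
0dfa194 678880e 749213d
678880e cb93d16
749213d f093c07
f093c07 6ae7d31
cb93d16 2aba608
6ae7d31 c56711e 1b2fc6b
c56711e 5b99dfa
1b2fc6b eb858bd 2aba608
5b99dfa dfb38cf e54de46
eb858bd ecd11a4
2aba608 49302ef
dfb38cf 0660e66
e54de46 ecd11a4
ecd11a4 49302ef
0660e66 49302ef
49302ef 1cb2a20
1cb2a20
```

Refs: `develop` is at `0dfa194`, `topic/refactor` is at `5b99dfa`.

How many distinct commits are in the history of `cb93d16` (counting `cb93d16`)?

Walking parent pointers from cb93d16: reachable set = {1cb2a20, 2aba608, 49302ef, cb93d16}.
That is 4 commits.

4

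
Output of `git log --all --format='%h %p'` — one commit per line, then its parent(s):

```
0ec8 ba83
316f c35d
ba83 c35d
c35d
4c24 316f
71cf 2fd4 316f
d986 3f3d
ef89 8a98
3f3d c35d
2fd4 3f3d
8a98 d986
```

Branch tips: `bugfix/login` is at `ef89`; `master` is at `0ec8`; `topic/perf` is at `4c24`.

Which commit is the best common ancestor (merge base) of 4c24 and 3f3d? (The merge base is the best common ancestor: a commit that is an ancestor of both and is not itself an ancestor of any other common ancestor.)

c35d

Ancestors of 4c24: {316f, 4c24, c35d}.
Ancestors of 3f3d: {3f3d, c35d}.
Common ancestors: {c35d}.
The only common ancestor is c35d, so it is the merge base.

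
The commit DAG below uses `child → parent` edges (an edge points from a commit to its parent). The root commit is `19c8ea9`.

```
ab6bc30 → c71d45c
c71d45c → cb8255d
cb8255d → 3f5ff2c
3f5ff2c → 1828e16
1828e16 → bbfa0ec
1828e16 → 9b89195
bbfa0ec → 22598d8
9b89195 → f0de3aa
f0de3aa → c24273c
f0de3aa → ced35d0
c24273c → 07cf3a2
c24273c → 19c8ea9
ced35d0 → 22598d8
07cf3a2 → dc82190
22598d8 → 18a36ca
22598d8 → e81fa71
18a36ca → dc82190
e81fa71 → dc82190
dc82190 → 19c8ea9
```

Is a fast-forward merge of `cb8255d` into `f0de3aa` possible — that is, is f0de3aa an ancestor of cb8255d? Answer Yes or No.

Yes

A fast-forward from f0de3aa to cb8255d is possible iff f0de3aa is an ancestor of cb8255d.
Ancestors of cb8255d: {07cf3a2, 1828e16, 18a36ca, 19c8ea9, 22598d8, 3f5ff2c, 9b89195, bbfa0ec, c24273c, cb8255d, ced35d0, dc82190, e81fa71, f0de3aa}.
f0de3aa is among them, so fast-forward is possible.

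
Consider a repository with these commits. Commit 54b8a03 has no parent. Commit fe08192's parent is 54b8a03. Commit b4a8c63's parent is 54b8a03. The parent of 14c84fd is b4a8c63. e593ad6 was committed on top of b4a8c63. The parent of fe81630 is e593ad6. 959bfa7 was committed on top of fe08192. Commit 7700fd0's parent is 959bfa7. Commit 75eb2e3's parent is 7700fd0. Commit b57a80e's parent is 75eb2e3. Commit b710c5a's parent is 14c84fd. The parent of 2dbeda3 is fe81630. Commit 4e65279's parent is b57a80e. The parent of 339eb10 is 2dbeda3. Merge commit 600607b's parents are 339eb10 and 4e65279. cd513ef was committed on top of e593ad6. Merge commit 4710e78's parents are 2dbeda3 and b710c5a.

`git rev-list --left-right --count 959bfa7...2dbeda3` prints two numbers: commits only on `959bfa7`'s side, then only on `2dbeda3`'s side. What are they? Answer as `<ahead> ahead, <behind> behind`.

Reachable from 959bfa7: {54b8a03, 959bfa7, fe08192}.
Reachable from 2dbeda3: {2dbeda3, 54b8a03, b4a8c63, e593ad6, fe81630}.
Only in 959bfa7's history (ahead): {959bfa7, fe08192} — 2.
Only in 2dbeda3's history (behind): {2dbeda3, b4a8c63, e593ad6, fe81630} — 4.

2 ahead, 4 behind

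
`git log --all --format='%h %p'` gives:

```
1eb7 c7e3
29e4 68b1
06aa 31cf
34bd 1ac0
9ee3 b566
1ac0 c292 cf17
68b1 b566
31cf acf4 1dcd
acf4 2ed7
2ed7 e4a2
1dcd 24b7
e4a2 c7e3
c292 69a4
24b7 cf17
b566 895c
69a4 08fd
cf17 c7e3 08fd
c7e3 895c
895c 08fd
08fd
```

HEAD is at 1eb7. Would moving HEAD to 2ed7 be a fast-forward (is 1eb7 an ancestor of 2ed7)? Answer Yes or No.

A fast-forward from 1eb7 to 2ed7 is possible iff 1eb7 is an ancestor of 2ed7.
Ancestors of 2ed7: {08fd, 2ed7, 895c, c7e3, e4a2}.
1eb7 is not among them, so fast-forward is not possible.

No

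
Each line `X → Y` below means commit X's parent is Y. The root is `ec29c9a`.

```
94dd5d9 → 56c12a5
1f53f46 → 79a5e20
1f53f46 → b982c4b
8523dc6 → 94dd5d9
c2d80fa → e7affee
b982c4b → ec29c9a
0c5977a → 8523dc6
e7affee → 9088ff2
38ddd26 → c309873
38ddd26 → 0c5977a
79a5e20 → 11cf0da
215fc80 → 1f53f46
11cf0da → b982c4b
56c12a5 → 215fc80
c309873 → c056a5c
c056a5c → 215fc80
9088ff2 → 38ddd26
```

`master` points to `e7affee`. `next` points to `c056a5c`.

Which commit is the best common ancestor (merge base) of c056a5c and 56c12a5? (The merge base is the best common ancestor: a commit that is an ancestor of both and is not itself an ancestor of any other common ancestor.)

215fc80

Ancestors of c056a5c: {11cf0da, 1f53f46, 215fc80, 79a5e20, b982c4b, c056a5c, ec29c9a}.
Ancestors of 56c12a5: {11cf0da, 1f53f46, 215fc80, 56c12a5, 79a5e20, b982c4b, ec29c9a}.
Common ancestors: {11cf0da, 1f53f46, 215fc80, 79a5e20, b982c4b, ec29c9a}.
Among these, 215fc80 is not an ancestor of any other common ancestor — it is the merge base.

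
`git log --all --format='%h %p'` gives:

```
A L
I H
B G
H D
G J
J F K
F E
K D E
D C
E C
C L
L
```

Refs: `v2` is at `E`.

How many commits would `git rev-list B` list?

Walking parent pointers from B: reachable set = {B, C, D, E, F, G, J, K, L}.
That is 9 commits.

9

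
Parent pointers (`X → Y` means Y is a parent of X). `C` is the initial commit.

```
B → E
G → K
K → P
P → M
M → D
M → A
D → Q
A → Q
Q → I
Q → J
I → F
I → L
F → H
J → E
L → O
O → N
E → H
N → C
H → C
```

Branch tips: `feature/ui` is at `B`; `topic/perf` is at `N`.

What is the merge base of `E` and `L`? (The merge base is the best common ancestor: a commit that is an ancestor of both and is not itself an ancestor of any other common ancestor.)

C

Ancestors of E: {C, E, H}.
Ancestors of L: {C, L, N, O}.
Common ancestors: {C}.
The only common ancestor is C, so it is the merge base.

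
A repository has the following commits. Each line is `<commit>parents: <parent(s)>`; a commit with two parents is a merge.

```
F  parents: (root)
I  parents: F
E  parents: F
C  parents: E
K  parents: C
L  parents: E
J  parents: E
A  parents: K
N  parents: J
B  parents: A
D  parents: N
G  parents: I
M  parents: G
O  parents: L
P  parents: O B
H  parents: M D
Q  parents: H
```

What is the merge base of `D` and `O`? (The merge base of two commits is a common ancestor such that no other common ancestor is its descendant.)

E

Ancestors of D: {D, E, F, J, N}.
Ancestors of O: {E, F, L, O}.
Common ancestors: {E, F}.
Among these, E is not an ancestor of any other common ancestor — it is the merge base.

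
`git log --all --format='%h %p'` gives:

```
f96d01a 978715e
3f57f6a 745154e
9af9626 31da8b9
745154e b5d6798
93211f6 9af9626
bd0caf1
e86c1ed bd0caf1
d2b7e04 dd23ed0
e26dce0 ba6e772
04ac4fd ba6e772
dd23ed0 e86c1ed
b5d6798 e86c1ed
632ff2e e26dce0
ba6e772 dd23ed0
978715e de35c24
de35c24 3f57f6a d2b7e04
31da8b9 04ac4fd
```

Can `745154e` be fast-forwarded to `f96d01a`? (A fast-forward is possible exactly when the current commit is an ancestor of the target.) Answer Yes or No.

Yes

A fast-forward from 745154e to f96d01a is possible iff 745154e is an ancestor of f96d01a.
Ancestors of f96d01a: {3f57f6a, 745154e, 978715e, b5d6798, bd0caf1, d2b7e04, dd23ed0, de35c24, e86c1ed, f96d01a}.
745154e is among them, so fast-forward is possible.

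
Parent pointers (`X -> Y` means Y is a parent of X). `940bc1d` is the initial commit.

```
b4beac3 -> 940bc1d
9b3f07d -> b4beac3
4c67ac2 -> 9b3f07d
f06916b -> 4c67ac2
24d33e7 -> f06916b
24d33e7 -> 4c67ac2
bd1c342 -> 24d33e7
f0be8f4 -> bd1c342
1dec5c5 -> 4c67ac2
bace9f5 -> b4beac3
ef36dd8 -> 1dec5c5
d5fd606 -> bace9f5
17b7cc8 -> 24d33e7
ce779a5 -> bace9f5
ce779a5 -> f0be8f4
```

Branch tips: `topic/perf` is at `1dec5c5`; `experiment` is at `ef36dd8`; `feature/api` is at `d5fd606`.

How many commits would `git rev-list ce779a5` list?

Walking parent pointers from ce779a5: reachable set = {24d33e7, 4c67ac2, 940bc1d, 9b3f07d, b4beac3, bace9f5, bd1c342, ce779a5, f06916b, f0be8f4}.
That is 10 commits.

10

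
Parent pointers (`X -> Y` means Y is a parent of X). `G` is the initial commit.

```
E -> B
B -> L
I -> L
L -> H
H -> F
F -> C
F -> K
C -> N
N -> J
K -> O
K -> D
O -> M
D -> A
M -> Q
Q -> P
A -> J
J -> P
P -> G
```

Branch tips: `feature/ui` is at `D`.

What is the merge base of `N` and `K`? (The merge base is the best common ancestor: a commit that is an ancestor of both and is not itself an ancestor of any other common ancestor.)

J

Ancestors of N: {G, J, N, P}.
Ancestors of K: {A, D, G, J, K, M, O, P, Q}.
Common ancestors: {G, J, P}.
Among these, J is not an ancestor of any other common ancestor — it is the merge base.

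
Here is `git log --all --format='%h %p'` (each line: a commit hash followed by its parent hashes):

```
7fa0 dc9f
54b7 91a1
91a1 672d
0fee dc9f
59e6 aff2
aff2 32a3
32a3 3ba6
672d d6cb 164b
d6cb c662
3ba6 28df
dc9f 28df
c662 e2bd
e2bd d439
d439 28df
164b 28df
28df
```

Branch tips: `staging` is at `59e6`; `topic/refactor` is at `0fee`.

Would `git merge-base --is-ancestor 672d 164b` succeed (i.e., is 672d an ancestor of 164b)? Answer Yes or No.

Ancestors of 164b: {164b, 28df}.
672d is not in that set, so it is not an ancestor of 164b.

No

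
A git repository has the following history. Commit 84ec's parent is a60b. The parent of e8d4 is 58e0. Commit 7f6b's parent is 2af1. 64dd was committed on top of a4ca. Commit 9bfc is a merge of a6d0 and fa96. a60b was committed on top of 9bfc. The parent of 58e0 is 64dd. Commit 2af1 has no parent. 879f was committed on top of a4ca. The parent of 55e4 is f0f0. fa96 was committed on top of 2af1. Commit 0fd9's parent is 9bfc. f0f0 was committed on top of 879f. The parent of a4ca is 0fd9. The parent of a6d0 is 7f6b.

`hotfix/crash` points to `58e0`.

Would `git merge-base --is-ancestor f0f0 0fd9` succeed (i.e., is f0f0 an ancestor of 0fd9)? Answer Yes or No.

Ancestors of 0fd9: {0fd9, 2af1, 7f6b, 9bfc, a6d0, fa96}.
f0f0 is not in that set, so it is not an ancestor of 0fd9.

No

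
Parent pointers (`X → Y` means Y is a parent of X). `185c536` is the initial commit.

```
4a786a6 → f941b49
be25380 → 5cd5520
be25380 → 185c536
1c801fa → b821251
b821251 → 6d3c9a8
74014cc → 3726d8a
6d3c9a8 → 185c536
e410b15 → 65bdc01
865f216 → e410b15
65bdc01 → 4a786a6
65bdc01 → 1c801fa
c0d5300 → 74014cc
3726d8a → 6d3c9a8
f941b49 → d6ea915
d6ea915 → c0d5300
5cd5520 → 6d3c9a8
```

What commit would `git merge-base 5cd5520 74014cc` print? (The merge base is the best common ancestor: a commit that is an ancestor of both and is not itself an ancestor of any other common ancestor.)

6d3c9a8

Ancestors of 5cd5520: {185c536, 5cd5520, 6d3c9a8}.
Ancestors of 74014cc: {185c536, 3726d8a, 6d3c9a8, 74014cc}.
Common ancestors: {185c536, 6d3c9a8}.
Among these, 6d3c9a8 is not an ancestor of any other common ancestor — it is the merge base.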